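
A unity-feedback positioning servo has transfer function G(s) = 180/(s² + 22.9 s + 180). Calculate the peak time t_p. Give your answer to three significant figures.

Comparing the denominator to s² + 2ζω_n s + ω_n²: ω_n = √180 = 13.4 rad/s, and 2ζω_n = 22.9 so ζ = 22.9/(2·13.4) = 0.853.
ω_d = 13.4·√(1 − 0.853²) = 6.99 rad/s. Then t_p = π/ω_d = 0.449 s.

t_p ≈ 0.449 s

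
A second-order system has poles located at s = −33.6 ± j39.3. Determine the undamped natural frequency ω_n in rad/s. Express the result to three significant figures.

The poles are at −σ ± jω_d with σ = 33.6 and ω_d = 39.3, so ω_n = √(σ²+ω_d²) = 51.7 rad/s and ζ = σ/ω_n = 0.650.

ω_n ≈ 51.7 rad/s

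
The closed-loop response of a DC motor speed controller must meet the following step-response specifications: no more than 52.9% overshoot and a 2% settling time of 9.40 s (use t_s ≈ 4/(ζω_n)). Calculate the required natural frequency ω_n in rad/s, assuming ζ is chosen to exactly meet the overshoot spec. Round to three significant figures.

From %OS = 100·exp(−πζ/√(1−ζ²)), invert to get ζ = −ln(OS)/√(π² + ln²(OS)) with OS = 0.529.
−ln 0.529 = 0.6368, so ζ = 0.6368/√(π² + 0.4055) = 0.199.
Then ω_n = 4/(ζ t_s) = 4/(0.199 × 9.40) = 2.14 rad/s.

ω_n ≈ 2.14 rad/s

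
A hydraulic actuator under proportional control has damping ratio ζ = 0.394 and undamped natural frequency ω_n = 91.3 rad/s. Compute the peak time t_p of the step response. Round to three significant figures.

t_p ≈ 0.0374 s

The damped frequency is ω_d = ω_n√(1−ζ²) = 91.3·√(1−0.155) = 83.9 rad/s.
Peak time t_p = π/ω_d = π/83.9 = 0.0374 s.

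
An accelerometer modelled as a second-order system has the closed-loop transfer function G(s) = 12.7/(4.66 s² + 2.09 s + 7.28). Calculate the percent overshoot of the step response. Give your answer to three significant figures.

Dividing through by 4.66: denominator becomes s² + 0.4485 s + 1.562.
So ω_n = √1.562 = 1.25 rad/s and ζ = 0.4485/(2·1.25) = 0.179.
%OS = 100 e^{−πζ/√(1−ζ²)} with ζ = 0.179 gives 56.4%.

%OS ≈ 56.4%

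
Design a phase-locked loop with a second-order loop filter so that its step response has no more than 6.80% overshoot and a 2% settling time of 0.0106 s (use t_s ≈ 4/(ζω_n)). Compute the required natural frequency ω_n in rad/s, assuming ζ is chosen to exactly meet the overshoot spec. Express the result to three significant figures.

ω_n ≈ 580 rad/s

From %OS = 100·exp(−πζ/√(1−ζ²)), invert to get ζ = −ln(OS)/√(π² + ln²(OS)) with OS = 0.0680.
−ln 0.0680 = 2.688, so ζ = 2.688/√(π² + 7.227) = 0.650.
From t_s ≈ 4/(ζω_n): ω_n = 4/(ζ·t_s) = 4/(0.650·0.0106) = 580 rad/s.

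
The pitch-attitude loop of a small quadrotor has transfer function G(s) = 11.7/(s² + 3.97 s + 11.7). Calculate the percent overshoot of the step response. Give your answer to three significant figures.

ω_n = √11.7 = 3.42 rad/s; ζ = 3.97/(2·3.42) = 0.580.
%OS = 100 e^{−πζ/√(1−ζ²)} with ζ = 0.580 gives 10.7%.

%OS ≈ 10.7%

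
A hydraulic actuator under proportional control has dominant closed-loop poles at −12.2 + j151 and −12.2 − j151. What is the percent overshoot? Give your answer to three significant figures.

The poles are at −σ ± jω_d with σ = 12.2 and ω_d = 151, so ω_n = √(σ²+ω_d²) = 151 rad/s and ζ = σ/ω_n = 0.0805.
Overshoot: exp(−π·0.0805/√(1−0.0805²)) = 0.776, i.e. 77.6%.

%OS ≈ 77.6%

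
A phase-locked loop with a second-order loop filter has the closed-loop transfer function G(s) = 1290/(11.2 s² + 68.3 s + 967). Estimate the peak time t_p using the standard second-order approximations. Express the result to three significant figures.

t_p ≈ 0.358 s

Dividing through by 11.2: denominator becomes s² + 6.098 s + 86.34.
So ω_n = √86.34 = 9.29 rad/s and ζ = 6.098/(2·9.29) = 0.328.
ω_d = 9.29·√(1 − 0.328²) = 8.78 rad/s. t_p = π/ω_d = 0.358 s.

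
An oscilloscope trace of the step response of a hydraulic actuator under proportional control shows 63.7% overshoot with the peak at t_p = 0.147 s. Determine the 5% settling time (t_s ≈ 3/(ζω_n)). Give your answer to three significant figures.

t_s ≈ 0.978 s

ζ from %OS: ζ = |ln 0.637|/√(π²+ln²0.637) = 0.142.
From t_p = π/ω_d, ω_d = π/0.147 = 21.4 rad/s, so ω_n = ω_d/√(1−ζ²) = 21.6 rad/s.
t_s ≈ 3/(ζω_n) = 3/(0.142·21.6) = 0.978 s.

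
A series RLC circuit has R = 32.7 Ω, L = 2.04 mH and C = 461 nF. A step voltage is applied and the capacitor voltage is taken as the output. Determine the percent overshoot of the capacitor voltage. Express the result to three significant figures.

%OS ≈ 45.1%

For a series RLC circuit (capacitor voltage as output), ω_n = 1/√(LC) = 1/√(2.04 mH · 461 nF) = 32600 rad/s.
ζ = (R/2)·√(C/L) = (32.7/2)·√(461 nF/2.04 mH) = 0.246.
%OS = 100 e^{−πζ/√(1−ζ²)} with ζ = 0.246 gives 45.1%.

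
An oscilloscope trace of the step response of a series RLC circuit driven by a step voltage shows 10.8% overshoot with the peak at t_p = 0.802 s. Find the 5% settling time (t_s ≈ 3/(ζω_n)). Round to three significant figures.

From the overshoot, ζ = −ln(OS)/√(π²+ln²(OS)) = 0.578.
From t_p = π/ω_d, ω_d = π/0.802 = 3.92 rad/s, so ω_n = ω_d/√(1−ζ²) = 4.80 rad/s.
t_s ≈ 3/(ζω_n) = 3/(0.578·4.80) = 1.08 s.

t_s ≈ 1.08 s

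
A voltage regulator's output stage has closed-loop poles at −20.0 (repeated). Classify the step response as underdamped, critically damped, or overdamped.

Since there is a repeated negative-real pole, the response is critically damped.

critically damped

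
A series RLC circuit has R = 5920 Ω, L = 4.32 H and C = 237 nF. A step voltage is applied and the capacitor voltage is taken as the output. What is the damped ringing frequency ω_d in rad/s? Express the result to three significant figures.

For a series RLC circuit (capacitor voltage as output), ω_n = 1/√(LC) = 1/√(4.32 H · 237 nF) = 988 rad/s.
ζ = (R/2)·√(C/L) = (5920/2)·√(237 nF/4.32 H) = 0.693.
The damped frequency ω_d = ω_n√(1−ζ²) = 712 rad/s.

ω_d ≈ 712 rad/s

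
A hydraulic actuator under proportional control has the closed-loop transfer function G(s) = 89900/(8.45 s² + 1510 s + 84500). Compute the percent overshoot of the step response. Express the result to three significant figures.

Dividing through by 8.45: denominator becomes s² + 178.7 s + 10000.
So ω_n = √10000 = 100 rad/s and ζ = 178.7/(2·100) = 0.893.
%OS = 100 e^{−πζ/√(1−ζ²)} with ζ = 0.893 gives 0.193%.

%OS ≈ 0.193%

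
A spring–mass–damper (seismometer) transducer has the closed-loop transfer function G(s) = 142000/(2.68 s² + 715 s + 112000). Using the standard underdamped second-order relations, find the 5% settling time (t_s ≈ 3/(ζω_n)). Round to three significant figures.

t_s ≈ 0.0225 s

Dividing through by 2.68: denominator becomes s² + 266.8 s + 41790.
So ω_n = √41790 = 204 rad/s and ζ = 266.8/(2·204) = 0.653.
t_s ≈ 3/(ζω_n) = 0.0225 s.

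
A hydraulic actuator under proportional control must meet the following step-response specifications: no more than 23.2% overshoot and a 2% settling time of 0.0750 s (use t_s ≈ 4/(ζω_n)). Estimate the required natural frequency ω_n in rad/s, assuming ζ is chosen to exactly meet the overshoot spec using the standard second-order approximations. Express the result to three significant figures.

From %OS = 100·exp(−πζ/√(1−ζ²)), invert to get ζ = −ln(OS)/√(π² + ln²(OS)) with OS = 0.232.
−ln 0.232 = 1.461, so ζ = 1.461/√(π² + 2.135) = 0.422.
From t_s ≈ 4/(ζω_n): ω_n = 4/(ζ·t_s) = 4/(0.422·0.0750) = 126 rad/s.

ω_n ≈ 126 rad/s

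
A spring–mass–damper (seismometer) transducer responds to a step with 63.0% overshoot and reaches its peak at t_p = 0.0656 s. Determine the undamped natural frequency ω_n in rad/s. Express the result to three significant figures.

ζ from %OS: ζ = |ln 0.630|/√(π²+ln²0.630) = 0.146.
t_p = π/ω_d ⇒ ω_d = 47.9 rad/s; then ω_n = ω_d/√(1−ζ²) = 48.4 rad/s.

ω_n ≈ 48.4 rad/s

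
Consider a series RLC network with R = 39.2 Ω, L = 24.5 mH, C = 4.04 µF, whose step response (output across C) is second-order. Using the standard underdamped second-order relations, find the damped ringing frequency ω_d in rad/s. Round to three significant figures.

For a series RLC circuit (capacitor voltage as output), ω_n = 1/√(LC) = 1/√(24.5 mH · 4.04 µF) = 3180 rad/s.
ζ = (R/2)·√(C/L) = (39.2/2)·√(4.04 µF/24.5 mH) = 0.252.
The damped frequency ω_d = ω_n√(1−ζ²) = 3080 rad/s.

ω_d ≈ 3080 rad/s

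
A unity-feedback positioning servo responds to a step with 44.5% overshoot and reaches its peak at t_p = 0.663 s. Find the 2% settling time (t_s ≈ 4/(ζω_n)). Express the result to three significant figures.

t_s ≈ 3.28 s

ζ from %OS: ζ = |ln 0.445|/√(π²+ln²0.445) = 0.250.
From t_p = π/ω_d, ω_d = π/0.663 = 4.74 rad/s, so ω_n = ω_d/√(1−ζ²) = 4.89 rad/s.
t_s ≈ 4/(ζω_n) = 4/(0.250·4.89) = 3.28 s.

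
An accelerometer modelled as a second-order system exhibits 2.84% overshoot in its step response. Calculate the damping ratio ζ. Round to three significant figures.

Inverting the overshoot relation: ζ = |ln 0.0284|/√(π² + ln²0.0284) = 0.750.

ζ ≈ 0.750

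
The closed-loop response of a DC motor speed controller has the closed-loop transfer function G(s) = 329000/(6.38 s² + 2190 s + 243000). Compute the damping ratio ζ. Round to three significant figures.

ζ ≈ 0.879

Dividing through by 6.38: denominator becomes s² + 343.3 s + 38090.
So ω_n = √38090 = 195 rad/s and ζ = 343.3/(2·195) = 0.879.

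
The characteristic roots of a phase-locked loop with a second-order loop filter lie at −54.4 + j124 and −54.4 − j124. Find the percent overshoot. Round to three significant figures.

%OS ≈ 25.2%

|pole| = ω_n = √(54.4² + 124²) = 135 rad/s; ζ = cos θ = σ/ω_n = 0.402.
%OS = 100·exp(−πζ/√(1−ζ²)) = 25.2%.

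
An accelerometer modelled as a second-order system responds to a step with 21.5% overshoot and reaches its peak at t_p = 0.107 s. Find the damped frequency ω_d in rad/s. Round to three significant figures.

t_p = π/ω_d, so ω_d = π/0.107 = 29.4 rad/s.

ω_d ≈ 29.4 rad/s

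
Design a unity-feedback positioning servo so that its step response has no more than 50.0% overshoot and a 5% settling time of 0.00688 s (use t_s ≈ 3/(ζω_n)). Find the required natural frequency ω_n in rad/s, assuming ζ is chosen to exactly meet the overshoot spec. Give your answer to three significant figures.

ω_n ≈ 2020 rad/s

Inverting the overshoot relation: ζ = |ln 0.500|/√(π² + ln²0.500) = 0.215.
Then ω_n = 3/(ζ t_s) = 3/(0.215 × 0.00688) = 2020 rad/s.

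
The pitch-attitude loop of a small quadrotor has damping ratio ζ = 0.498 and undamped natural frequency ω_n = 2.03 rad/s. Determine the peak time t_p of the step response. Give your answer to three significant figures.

t_p ≈ 1.78 s

The damped frequency is ω_d = ω_n√(1−ζ²) = 2.03·√(1−0.248) = 1.76 rad/s.
Peak time t_p = π/ω_d = π/1.76 = 1.78 s.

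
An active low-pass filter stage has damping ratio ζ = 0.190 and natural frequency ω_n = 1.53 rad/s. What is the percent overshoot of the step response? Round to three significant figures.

For an underdamped second-order system, %OS = 100·exp(−πζ/√(1−ζ²)).
πζ/√(1−ζ²) = π·0.190/√(1−0.0361) = 0.6080, so %OS = 100·e^(−0.6080) = 54.4%.

%OS ≈ 54.4%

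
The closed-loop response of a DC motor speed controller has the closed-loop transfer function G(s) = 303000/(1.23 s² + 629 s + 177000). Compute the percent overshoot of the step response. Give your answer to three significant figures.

%OS ≈ 5.69%

Dividing through by 1.23: denominator becomes s² + 511.4 s + 143900.
So ω_n = √143900 = 379 rad/s and ζ = 511.4/(2·379) = 0.674.
Overshoot: exp(−π·0.674/√(1−0.674²)) = 0.0569, i.e. 5.69%.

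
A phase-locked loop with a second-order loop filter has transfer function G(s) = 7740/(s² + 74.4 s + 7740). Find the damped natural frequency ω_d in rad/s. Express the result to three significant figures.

ω_d ≈ 79.7 rad/s

Comparing the denominator to s² + 2ζω_n s + ω_n²: ω_n = √7740 = 88.0 rad/s, and 2ζω_n = 74.4 so ζ = 74.4/(2·88.0) = 0.423.
The damped frequency ω_d = ω_n√(1−ζ²) = 79.7 rad/s.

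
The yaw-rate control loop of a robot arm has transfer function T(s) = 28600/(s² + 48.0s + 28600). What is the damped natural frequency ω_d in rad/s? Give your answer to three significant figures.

ω_n = √28600 = 169 rad/s; ζ = 48.0/(2·169) = 0.142.
ω_d = 169·√(1 − 0.142²) = 167 rad/s.

ω_d ≈ 167 rad/s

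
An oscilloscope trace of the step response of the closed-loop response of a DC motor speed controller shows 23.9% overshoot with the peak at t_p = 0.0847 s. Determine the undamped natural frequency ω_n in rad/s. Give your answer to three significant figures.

ω_n ≈ 40.8 rad/s

ζ from %OS: ζ = |ln 0.239|/√(π²+ln²0.239) = 0.415.
From t_p = π/ω_d, ω_d = π/0.0847 = 37.1 rad/s, so ω_n = ω_d/√(1−ζ²) = 40.8 rad/s.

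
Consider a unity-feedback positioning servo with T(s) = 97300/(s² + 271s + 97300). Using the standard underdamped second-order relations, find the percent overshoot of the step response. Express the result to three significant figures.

Matching coefficients with s² + 2ζω_n s + ω_n² gives ω_n² = 97300 ⇒ ω_n = 312 rad/s, and ζ = 271/(2ω_n) = 0.434.
Overshoot: exp(−π·0.434/√(1−0.434²)) = 0.220, i.e. 22.0%.

%OS ≈ 22.0%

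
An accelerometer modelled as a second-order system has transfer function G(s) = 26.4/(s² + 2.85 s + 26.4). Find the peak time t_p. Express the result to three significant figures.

t_p ≈ 0.636 s

ω_n = √26.4 = 5.14 rad/s; ζ = 2.85/(2·5.14) = 0.277.
The damped frequency ω_d = ω_n√(1−ζ²) = 4.94 rad/s. Then t_p = π/ω_d = 0.636 s.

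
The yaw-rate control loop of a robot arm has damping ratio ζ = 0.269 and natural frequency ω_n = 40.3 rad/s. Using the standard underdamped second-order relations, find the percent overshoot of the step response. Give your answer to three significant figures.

For an underdamped second-order system, %OS = 100·exp(−πζ/√(1−ζ²)).
πζ/√(1−ζ²) = π·0.269/√(1−0.0724) = 0.8774, so %OS = 100·e^(−0.8774) = 41.6%.

%OS ≈ 41.6%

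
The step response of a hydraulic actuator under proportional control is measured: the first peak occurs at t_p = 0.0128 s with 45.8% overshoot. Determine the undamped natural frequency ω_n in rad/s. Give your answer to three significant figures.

ζ from %OS: ζ = |ln 0.458|/√(π²+ln²0.458) = 0.241.
From t_p = π/ω_d, ω_d = π/0.0128 = 245 rad/s, so ω_n = ω_d/√(1−ζ²) = 253 rad/s.

ω_n ≈ 253 rad/s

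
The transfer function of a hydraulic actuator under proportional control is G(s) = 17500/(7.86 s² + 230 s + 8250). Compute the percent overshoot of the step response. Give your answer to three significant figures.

%OS ≈ 20.4%

Dividing through by 7.86: denominator becomes s² + 29.26 s + 1050.
So ω_n = √1050 = 32.4 rad/s and ζ = 29.26/(2·32.4) = 0.452.
%OS = 100·exp(−πζ/√(1−ζ²)) = 20.4%.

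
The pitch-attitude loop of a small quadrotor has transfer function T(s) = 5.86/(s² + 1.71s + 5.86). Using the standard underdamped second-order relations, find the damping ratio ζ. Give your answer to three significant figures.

ζ ≈ 0.353

Matching coefficients with s² + 2ζω_n s + ω_n² gives ω_n² = 5.86 ⇒ ω_n = 2.42 rad/s, and ζ = 1.71/(2ω_n) = 0.353.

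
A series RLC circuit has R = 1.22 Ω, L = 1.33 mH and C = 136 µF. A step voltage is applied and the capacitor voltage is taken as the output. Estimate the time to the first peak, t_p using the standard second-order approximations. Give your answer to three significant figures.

For a series RLC circuit (capacitor voltage as output), ω_n = 1/√(LC) = 1/√(1.33 mH · 136 µF) = 2350 rad/s.
ζ = (R/2)·√(C/L) = (1.22/2)·√(136 µF/1.33 mH) = 0.195.
ω_d = ω_n√(1−ζ²) = 2310 rad/s. t_p = π/ω_d = 0.00136 s.

t_p ≈ 0.00136 s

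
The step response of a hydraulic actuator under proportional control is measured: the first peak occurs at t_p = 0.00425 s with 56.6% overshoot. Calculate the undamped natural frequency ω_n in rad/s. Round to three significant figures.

ω_n ≈ 751 rad/s

The overshoot fixes ζ = −ln(OS)/√(π²+ln²(OS)) = 0.178.
From t_p = π/ω_d, ω_d = π/0.00425 = 739 rad/s, so ω_n = ω_d/√(1−ζ²) = 751 rad/s.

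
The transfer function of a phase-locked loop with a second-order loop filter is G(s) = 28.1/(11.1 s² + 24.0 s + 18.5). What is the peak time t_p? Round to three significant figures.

Dividing through by 11.1: denominator becomes s² + 2.162 s + 1.667.
So ω_n = √1.667 = 1.29 rad/s and ζ = 2.162/(2·1.29) = 0.837.
ω_d = 1.29·√(1 − 0.837²) = 0.706 rad/s. t_p = π/ω_d = 4.45 s.

t_p ≈ 4.45 s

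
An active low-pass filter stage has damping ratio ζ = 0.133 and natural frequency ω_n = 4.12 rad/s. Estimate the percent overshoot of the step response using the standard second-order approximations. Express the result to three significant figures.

%OS ≈ 65.6%

For an underdamped second-order system, %OS = 100·exp(−πζ/√(1−ζ²)).
πζ/√(1−ζ²) = π·0.133/√(1−0.0177) = 0.4216, so %OS = 100·e^(−0.4216) = 65.6%.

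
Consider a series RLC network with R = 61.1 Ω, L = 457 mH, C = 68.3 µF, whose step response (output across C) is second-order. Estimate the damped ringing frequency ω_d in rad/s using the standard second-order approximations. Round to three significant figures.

ω_d ≈ 166 rad/s

For a series RLC circuit (capacitor voltage as output), ω_n = 1/√(LC) = 1/√(457 mH · 68.3 µF) = 179 rad/s.
ζ = (R/2)·√(C/L) = (61.1/2)·√(68.3 µF/457 mH) = 0.373.
ω_d = 179·√(1 − 0.373²) = 166 rad/s.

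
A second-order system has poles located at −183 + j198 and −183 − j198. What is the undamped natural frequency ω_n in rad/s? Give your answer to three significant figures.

|pole| = ω_n = √(183² + 198²) = 270 rad/s; ζ = cos θ = σ/ω_n = 0.679.

ω_n ≈ 270 rad/s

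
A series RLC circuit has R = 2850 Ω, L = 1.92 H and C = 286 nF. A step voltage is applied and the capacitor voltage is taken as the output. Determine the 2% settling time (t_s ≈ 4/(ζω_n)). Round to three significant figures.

t_s ≈ 0.00539 s

For a series RLC circuit (capacitor voltage as output), ω_n = 1/√(LC) = 1/√(1.92 H · 286 nF) = 1350 rad/s.
ζ = (R/2)·√(C/L) = (2850/2)·√(286 nF/1.92 H) = 0.550.
t_s ≈ 4/(ζω_n) = 0.00539 s.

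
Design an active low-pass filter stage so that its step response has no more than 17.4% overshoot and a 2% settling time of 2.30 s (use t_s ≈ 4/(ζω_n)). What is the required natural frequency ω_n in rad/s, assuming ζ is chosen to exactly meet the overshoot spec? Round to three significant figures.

From %OS = 100·exp(−πζ/√(1−ζ²)), invert to get ζ = −ln(OS)/√(π² + ln²(OS)) with OS = 0.174.
−ln 0.174 = 1.749, so ζ = 1.749/√(π² + 3.058) = 0.486.
Then ω_n = 4/(ζ t_s) = 4/(0.486 × 2.30) = 3.58 rad/s.

ω_n ≈ 3.58 rad/s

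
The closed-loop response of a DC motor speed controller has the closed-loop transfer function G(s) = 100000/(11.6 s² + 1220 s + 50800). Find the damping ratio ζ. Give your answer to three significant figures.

Dividing through by 11.6: denominator becomes s² + 105.2 s + 4379.
So ω_n = √4379 = 66.2 rad/s and ζ = 105.2/(2·66.2) = 0.795.

ζ ≈ 0.795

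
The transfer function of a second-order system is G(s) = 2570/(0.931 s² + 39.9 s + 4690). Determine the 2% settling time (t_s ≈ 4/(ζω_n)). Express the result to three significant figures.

t_s ≈ 0.187 s

Dividing through by 0.931: denominator becomes s² + 42.86 s + 5038.
So ω_n = √5038 = 71.0 rad/s and ζ = 42.86/(2·71.0) = 0.302.
t_s ≈ 4/(ζω_n) = 0.187 s.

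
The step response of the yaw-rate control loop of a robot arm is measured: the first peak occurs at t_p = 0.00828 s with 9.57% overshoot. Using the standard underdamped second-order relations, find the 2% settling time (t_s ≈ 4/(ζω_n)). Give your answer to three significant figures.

ζ from %OS: ζ = |ln 0.0957|/√(π²+ln²0.0957) = 0.598.
t_p = π/ω_d ⇒ ω_d = 379 rad/s; then ω_n = ω_d/√(1−ζ²) = 474 rad/s.
t_s ≈ 4/(ζω_n) = 4/(0.598·474) = 0.0141 s.

t_s ≈ 0.0141 s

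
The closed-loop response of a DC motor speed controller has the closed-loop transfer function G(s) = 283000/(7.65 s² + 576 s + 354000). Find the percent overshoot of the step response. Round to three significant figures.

Dividing through by 7.65: denominator becomes s² + 75.29 s + 46270.
So ω_n = √46270 = 215 rad/s and ζ = 75.29/(2·215) = 0.175.
%OS = 100 e^{−πζ/√(1−ζ²)} with ζ = 0.175 gives 57.2%.

%OS ≈ 57.2%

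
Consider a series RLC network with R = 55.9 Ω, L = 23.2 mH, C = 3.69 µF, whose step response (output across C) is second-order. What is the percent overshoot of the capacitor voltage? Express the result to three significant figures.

For a series RLC circuit (capacitor voltage as output), ω_n = 1/√(LC) = 1/√(23.2 mH · 3.69 µF) = 3420 rad/s.
ζ = (R/2)·√(C/L) = (55.9/2)·√(3.69 µF/23.2 mH) = 0.352.
%OS = 100·exp(−πζ/√(1−ζ²)) = 30.6%.

%OS ≈ 30.6%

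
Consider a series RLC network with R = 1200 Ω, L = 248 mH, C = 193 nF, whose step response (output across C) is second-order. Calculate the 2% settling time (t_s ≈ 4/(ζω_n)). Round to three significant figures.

t_s ≈ 0.00165 s

For a series RLC circuit (capacitor voltage as output), ω_n = 1/√(LC) = 1/√(248 mH · 193 nF) = 4570 rad/s.
ζ = (R/2)·√(C/L) = (1200/2)·√(193 nF/248 mH) = 0.529.
t_s ≈ 4/(ζω_n) = 0.00165 s.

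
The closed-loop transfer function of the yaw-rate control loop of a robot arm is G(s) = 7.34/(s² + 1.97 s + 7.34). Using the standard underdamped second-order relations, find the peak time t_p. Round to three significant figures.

Comparing the denominator to s² + 2ζω_n s + ω_n²: ω_n = √7.34 = 2.71 rad/s, and 2ζω_n = 1.97 so ζ = 1.97/(2·2.71) = 0.364.
ω_d = ω_n√(1−ζ²) = 2.52 rad/s. Then t_p = π/ω_d = 1.24 s.

t_p ≈ 1.24 s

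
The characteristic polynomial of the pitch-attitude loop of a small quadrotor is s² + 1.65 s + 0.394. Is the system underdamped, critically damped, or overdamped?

a² − 4b = 1.1 > 0 (two distinct real roots); the system is overdamped.

overdamped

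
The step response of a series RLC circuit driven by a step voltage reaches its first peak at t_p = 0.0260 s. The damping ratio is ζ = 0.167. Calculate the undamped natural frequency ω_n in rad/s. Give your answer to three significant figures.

ω_n ≈ 123 rad/s

Peak time t_p = π/ω_d, so ω_d = π/t_p = π/0.0260 = 121 rad/s.
ω_n = ω_d/√(1−ζ²) = 121/√0.972 = 123 rad/s.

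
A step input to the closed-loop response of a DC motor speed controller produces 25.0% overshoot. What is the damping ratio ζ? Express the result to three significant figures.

ζ ≈ 0.404

Inverting the overshoot relation: ζ = |ln 0.250|/√(π² + ln²0.250) = 0.404.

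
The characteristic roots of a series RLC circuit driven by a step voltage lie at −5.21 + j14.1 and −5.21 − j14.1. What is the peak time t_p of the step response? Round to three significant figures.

t_p ≈ 0.223 s

t_p = π/ω_d with ω_d = 14.1 (the imaginary part), so t_p = 0.223 s.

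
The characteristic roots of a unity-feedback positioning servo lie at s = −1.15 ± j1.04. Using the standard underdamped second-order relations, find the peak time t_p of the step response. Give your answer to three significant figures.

t_p ≈ 3.02 s

t_p = π/ω_d with ω_d = 1.04 (the imaginary part), so t_p = 3.02 s.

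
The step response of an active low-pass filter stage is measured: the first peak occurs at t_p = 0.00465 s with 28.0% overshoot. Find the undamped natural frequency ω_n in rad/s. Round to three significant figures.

ω_n ≈ 729 rad/s

ζ from %OS: ζ = |ln 0.280|/√(π²+ln²0.280) = 0.376.
t_p = π/ω_d ⇒ ω_d = 676 rad/s; then ω_n = ω_d/√(1−ζ²) = 729 rad/s.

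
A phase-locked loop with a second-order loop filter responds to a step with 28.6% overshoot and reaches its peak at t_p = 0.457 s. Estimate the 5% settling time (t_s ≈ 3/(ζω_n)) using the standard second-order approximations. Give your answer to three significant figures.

ζ from %OS: ζ = |ln 0.286|/√(π²+ln²0.286) = 0.370.
From t_p = π/ω_d, ω_d = π/0.457 = 6.87 rad/s, so ω_n = ω_d/√(1−ζ²) = 7.40 rad/s.
t_s ≈ 3/(ζω_n) = 3/(0.370·7.40) = 1.10 s.

t_s ≈ 1.10 s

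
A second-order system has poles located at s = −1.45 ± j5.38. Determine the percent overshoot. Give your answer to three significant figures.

%OS ≈ 42.9%

The poles are at −σ ± jω_d with σ = 1.45 and ω_d = 5.38, so ω_n = √(σ²+ω_d²) = 5.57 rad/s and ζ = σ/ω_n = 0.260.
%OS = 100·exp(−πζ/√(1−ζ²)) = 42.9%.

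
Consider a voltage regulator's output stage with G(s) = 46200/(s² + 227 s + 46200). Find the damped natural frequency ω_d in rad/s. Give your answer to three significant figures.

Matching coefficients with s² + 2ζω_n s + ω_n² gives ω_n² = 46200 ⇒ ω_n = 215 rad/s, and ζ = 227/(2ω_n) = 0.528.
ω_d = ω_n√(1−ζ²) = 183 rad/s.

ω_d ≈ 183 rad/s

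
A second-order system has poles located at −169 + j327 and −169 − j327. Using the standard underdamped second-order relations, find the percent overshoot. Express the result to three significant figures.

|pole| = ω_n = √(169² + 327²) = 368 rad/s; ζ = cos θ = σ/ω_n = 0.459.
Overshoot: exp(−π·0.459/√(1−0.459²)) = 0.197, i.e. 19.7%.

%OS ≈ 19.7%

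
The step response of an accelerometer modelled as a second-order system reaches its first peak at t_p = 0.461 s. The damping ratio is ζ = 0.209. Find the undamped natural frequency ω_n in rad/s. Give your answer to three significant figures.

Peak time t_p = π/ω_d, so ω_d = π/t_p = π/0.461 = 6.81 rad/s.
ω_n = ω_d/√(1−ζ²) = 6.81/√0.956 = 6.97 rad/s.

ω_n ≈ 6.97 rad/s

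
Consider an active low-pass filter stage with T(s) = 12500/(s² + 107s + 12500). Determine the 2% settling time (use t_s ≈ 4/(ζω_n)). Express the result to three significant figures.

t_s ≈ 0.0748 s

ω_n = √12500 = 112 rad/s; ζ = 107/(2·112) = 0.479.
t_s ≈ 4/(ζω_n) = 4/(0.479·112) = 0.0748 s.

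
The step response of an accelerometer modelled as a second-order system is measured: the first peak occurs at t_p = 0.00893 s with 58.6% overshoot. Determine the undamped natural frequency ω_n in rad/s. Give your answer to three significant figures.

The overshoot fixes ζ = −ln(OS)/√(π²+ln²(OS)) = 0.168.
From t_p = π/ω_d, ω_d = π/0.00893 = 352 rad/s, so ω_n = ω_d/√(1−ζ²) = 357 rad/s.

ω_n ≈ 357 rad/s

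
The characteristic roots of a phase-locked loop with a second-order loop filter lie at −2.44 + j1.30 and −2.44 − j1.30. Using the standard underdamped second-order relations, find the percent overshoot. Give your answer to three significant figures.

With σ = 2.44, ω_d = 1.30: ω_n = √(σ²+ω_d²) = 2.76 rad/s, ζ = σ/ω_n = 0.883.
%OS = 100·exp(−πζ/√(1−ζ²)) = 0.275%.

%OS ≈ 0.275%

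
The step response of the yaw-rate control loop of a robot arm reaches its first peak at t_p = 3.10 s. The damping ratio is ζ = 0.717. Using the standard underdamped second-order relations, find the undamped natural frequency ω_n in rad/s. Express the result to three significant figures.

ω_n ≈ 1.45 rad/s

Peak time t_p = π/ω_d, so ω_d = π/t_p = π/3.10 = 1.01 rad/s.
ω_n = ω_d/√(1−ζ²) = 1.01/√0.486 = 1.45 rad/s.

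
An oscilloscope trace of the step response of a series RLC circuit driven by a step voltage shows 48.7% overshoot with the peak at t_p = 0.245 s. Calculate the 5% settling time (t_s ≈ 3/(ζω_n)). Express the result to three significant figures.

From the overshoot, ζ = −ln(OS)/√(π²+ln²(OS)) = 0.223.
t_p = π/ω_d ⇒ ω_d = 12.8 rad/s; then ω_n = ω_d/√(1−ζ²) = 13.2 rad/s.
t_s ≈ 3/(ζω_n) = 3/(0.223·13.2) = 1.02 s.

t_s ≈ 1.02 s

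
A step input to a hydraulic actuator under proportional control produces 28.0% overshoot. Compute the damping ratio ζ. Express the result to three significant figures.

ζ = −ln(OS)/√(π² + (ln OS)²). With OS = 0.280, ln OS = −1.273 and ζ = 1.273/3.390 = 0.376.

ζ ≈ 0.376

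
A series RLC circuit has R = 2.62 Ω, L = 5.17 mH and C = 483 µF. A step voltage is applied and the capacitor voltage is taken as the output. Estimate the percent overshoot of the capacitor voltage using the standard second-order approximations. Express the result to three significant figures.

For a series RLC circuit (capacitor voltage as output), ω_n = 1/√(LC) = 1/√(5.17 mH · 483 µF) = 633 rad/s.
ζ = (R/2)·√(C/L) = (2.62/2)·√(483 µF/5.17 mH) = 0.400.
%OS = 100 e^{−πζ/√(1−ζ²)} with ζ = 0.400 gives 25.3%.

%OS ≈ 25.3%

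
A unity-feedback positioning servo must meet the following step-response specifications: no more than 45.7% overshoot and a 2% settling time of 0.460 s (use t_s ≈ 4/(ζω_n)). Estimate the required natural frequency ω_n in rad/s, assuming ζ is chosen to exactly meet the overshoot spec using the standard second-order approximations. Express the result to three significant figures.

ζ = −ln(OS)/√(π² + (ln OS)²). With OS = 0.457, ln OS = −0.7831 and ζ = 0.7831/3.238 = 0.242.
Then ω_n = 4/(ζ t_s) = 4/(0.242 × 0.460) = 36.0 rad/s.

ω_n ≈ 36.0 rad/s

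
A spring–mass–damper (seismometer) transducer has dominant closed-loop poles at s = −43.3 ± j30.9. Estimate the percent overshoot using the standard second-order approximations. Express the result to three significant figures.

%OS ≈ 1.22%

|pole| = ω_n = √(43.3² + 30.9²) = 53.2 rad/s; ζ = cos θ = σ/ω_n = 0.814.
%OS = 100 e^{−πζ/√(1−ζ²)} with ζ = 0.814 gives 1.22%.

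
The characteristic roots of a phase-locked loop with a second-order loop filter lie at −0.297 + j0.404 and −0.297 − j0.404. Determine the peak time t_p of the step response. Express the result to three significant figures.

t_p = π/ω_d with ω_d = 0.404 (the imaginary part), so t_p = 7.78 s.

t_p ≈ 7.78 s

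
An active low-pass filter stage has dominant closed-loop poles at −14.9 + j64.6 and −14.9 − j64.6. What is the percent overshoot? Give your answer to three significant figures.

%OS ≈ 48.5%

With σ = 14.9, ω_d = 64.6: ω_n = √(σ²+ω_d²) = 66.3 rad/s, ζ = σ/ω_n = 0.225.
Overshoot: exp(−π·0.225/√(1−0.225²)) = 0.485, i.e. 48.5%.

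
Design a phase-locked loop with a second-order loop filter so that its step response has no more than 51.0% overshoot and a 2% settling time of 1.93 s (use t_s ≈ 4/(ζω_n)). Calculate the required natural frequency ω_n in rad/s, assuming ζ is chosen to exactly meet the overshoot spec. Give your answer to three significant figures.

From %OS = 100·exp(−πζ/√(1−ζ²)), invert to get ζ = −ln(OS)/√(π² + ln²(OS)) with OS = 0.510.
−ln 0.510 = 0.6733, so ζ = 0.6733/√(π² + 0.4534) = 0.210.
Then ω_n = 4/(ζ t_s) = 4/(0.210 × 1.93) = 9.89 rad/s.

ω_n ≈ 9.89 rad/s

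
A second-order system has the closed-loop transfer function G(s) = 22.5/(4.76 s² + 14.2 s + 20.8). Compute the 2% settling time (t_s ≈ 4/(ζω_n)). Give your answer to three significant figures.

t_s ≈ 2.68 s

Dividing through by 4.76: denominator becomes s² + 2.983 s + 4.370.
So ω_n = √4.370 = 2.09 rad/s and ζ = 2.983/(2·2.09) = 0.714.
t_s ≈ 4/(ζω_n) = 2.68 s.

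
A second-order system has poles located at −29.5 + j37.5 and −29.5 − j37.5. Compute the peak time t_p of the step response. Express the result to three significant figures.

t_p = π/ω_d with ω_d = 37.5 (the imaginary part), so t_p = 0.0838 s.

t_p ≈ 0.0838 s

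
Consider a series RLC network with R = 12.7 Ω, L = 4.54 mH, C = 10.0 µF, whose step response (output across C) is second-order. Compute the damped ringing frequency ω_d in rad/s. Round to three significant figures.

ω_d ≈ 4480 rad/s

For a series RLC circuit (capacitor voltage as output), ω_n = 1/√(LC) = 1/√(4.54 mH · 10.0 µF) = 4690 rad/s.
ζ = (R/2)·√(C/L) = (12.7/2)·√(10.0 µF/4.54 mH) = 0.298.
ω_d = ω_n√(1−ζ²) = 4480 rad/s.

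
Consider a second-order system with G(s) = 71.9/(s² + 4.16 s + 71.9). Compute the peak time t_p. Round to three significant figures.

Matching coefficients with s² + 2ζω_n s + ω_n² gives ω_n² = 71.9 ⇒ ω_n = 8.48 rad/s, and ζ = 4.16/(2ω_n) = 0.245.
ω_d = ω_n√(1−ζ²) = 8.22 rad/s. Then t_p = π/ω_d = 0.382 s.

t_p ≈ 0.382 s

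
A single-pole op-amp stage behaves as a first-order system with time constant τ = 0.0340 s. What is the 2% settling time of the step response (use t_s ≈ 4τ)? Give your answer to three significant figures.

t_s ≈ 4τ = 0.136 s.

t_s ≈ 0.136 s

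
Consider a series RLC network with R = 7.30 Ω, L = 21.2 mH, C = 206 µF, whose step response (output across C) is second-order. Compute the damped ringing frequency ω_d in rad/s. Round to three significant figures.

ω_d ≈ 446 rad/s

For a series RLC circuit (capacitor voltage as output), ω_n = 1/√(LC) = 1/√(21.2 mH · 206 µF) = 479 rad/s.
ζ = (R/2)·√(C/L) = (7.30/2)·√(206 µF/21.2 mH) = 0.360.
The damped frequency ω_d = ω_n√(1−ζ²) = 446 rad/s.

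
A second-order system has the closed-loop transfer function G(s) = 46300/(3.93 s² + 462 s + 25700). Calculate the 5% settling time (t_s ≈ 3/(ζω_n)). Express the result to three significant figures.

Dividing through by 3.93: denominator becomes s² + 117.6 s + 6539.
So ω_n = √6539 = 80.9 rad/s and ζ = 117.6/(2·80.9) = 0.727.
t_s ≈ 3/(ζω_n) = 0.0510 s.

t_s ≈ 0.0510 s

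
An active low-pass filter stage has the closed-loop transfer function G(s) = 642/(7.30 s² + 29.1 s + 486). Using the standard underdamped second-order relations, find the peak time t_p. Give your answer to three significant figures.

t_p ≈ 0.397 s

Dividing through by 7.30: denominator becomes s² + 3.986 s + 66.58.
So ω_n = √66.58 = 8.16 rad/s and ζ = 3.986/(2·8.16) = 0.244.
The damped frequency ω_d = ω_n√(1−ζ²) = 7.91 rad/s. t_p = π/ω_d = 0.397 s.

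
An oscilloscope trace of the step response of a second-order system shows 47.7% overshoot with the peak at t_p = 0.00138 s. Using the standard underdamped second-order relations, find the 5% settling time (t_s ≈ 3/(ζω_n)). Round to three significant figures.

t_s ≈ 0.00559 s

ζ from %OS: ζ = |ln 0.477|/√(π²+ln²0.477) = 0.229.
From t_p = π/ω_d, ω_d = π/0.00138 = 2280 rad/s, so ω_n = ω_d/√(1−ζ²) = 2340 rad/s.
t_s ≈ 3/(ζω_n) = 3/(0.229·2340) = 0.00559 s.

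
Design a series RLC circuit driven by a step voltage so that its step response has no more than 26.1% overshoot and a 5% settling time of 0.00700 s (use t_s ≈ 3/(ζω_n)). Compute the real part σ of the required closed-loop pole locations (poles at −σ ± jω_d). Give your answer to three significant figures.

σ ≈ 429

The settling-time spec alone fixes σ = ζω_n = 3/t_s = 3/0.00700 = 429.
(Overshoot then fixes ζ = 0.393 and hence ω_d = σ·√(1−ζ²)/ζ = 1000 rad/s.)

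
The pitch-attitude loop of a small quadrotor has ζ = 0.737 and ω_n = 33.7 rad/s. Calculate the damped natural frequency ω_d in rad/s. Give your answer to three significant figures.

ω_d = ω_n√(1−ζ²) = 33.7·√0.457 = 22.8 rad/s.

ω_d ≈ 22.8 rad/s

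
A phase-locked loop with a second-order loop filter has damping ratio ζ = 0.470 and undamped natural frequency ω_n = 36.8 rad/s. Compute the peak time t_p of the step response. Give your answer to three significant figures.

t_p ≈ 0.0967 s

The damped frequency is ω_d = ω_n√(1−ζ²) = 36.8·√(1−0.221) = 32.5 rad/s.
Peak time t_p = π/ω_d = π/32.5 = 0.0967 s.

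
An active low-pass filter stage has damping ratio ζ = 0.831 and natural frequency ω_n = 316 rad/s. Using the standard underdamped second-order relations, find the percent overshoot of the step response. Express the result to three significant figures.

For an underdamped second-order system, %OS = 100·exp(−πζ/√(1−ζ²)).
πζ/√(1−ζ²) = π·0.831/√(1−0.691) = 4.693, so %OS = 100·e^(−4.693) = 0.916%.

%OS ≈ 0.916%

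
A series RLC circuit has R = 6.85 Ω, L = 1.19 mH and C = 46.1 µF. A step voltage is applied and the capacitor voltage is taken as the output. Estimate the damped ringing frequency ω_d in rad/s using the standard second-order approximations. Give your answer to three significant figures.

For a series RLC circuit (capacitor voltage as output), ω_n = 1/√(LC) = 1/√(1.19 mH · 46.1 µF) = 4270 rad/s.
ζ = (R/2)·√(C/L) = (6.85/2)·√(46.1 µF/1.19 mH) = 0.674.
ω_d = 4270·√(1 − 0.674²) = 3150 rad/s.

ω_d ≈ 3150 rad/s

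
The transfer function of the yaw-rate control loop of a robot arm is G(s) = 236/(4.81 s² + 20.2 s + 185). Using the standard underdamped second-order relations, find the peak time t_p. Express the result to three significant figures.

t_p ≈ 0.538 s

Dividing through by 4.81: denominator becomes s² + 4.200 s + 38.46.
So ω_n = √38.46 = 6.20 rad/s and ζ = 4.200/(2·6.20) = 0.339.
The damped frequency ω_d = ω_n√(1−ζ²) = 5.84 rad/s. t_p = π/ω_d = 0.538 s.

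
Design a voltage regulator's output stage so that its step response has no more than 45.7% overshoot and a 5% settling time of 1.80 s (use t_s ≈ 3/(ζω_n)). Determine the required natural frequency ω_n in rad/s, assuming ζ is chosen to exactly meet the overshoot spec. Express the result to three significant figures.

From %OS = 100·exp(−πζ/√(1−ζ²)), invert to get ζ = −ln(OS)/√(π² + ln²(OS)) with OS = 0.457.
−ln 0.457 = 0.7831, so ζ = 0.7831/√(π² + 0.6132) = 0.242.
Then ω_n = 3/(ζ t_s) = 3/(0.242 × 1.80) = 6.89 rad/s.

ω_n ≈ 6.89 rad/s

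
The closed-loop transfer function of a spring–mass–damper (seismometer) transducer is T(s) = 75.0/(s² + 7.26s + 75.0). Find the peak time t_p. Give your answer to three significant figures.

ω_n = √75.0 = 8.66 rad/s; ζ = 7.26/(2·8.66) = 0.419.
ω_d = 8.66·√(1 − 0.419²) = 7.86 rad/s. Then t_p = π/ω_d = 0.400 s.

t_p ≈ 0.400 s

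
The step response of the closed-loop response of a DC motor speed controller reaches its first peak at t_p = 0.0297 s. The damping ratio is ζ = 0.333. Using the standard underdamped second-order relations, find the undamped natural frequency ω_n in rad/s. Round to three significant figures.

ω_n ≈ 112 rad/s

Peak time t_p = π/ω_d, so ω_d = π/t_p = π/0.0297 = 106 rad/s.
ω_n = ω_d/√(1−ζ²) = 106/√0.889 = 112 rad/s.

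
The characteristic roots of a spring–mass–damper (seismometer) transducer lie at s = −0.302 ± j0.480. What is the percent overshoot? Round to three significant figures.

%OS ≈ 13.9%

|pole| = ω_n = √(0.302² + 0.480²) = 0.567 rad/s; ζ = cos θ = σ/ω_n = 0.533.
Overshoot: exp(−π·0.533/√(1−0.533²)) = 0.139, i.e. 13.9%.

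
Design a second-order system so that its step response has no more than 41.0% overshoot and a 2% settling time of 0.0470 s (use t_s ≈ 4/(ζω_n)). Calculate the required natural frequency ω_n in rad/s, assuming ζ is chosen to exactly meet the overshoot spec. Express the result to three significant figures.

ζ = −ln(OS)/√(π² + (ln OS)²). With OS = 0.410, ln OS = −0.8916 and ζ = 0.8916/3.266 = 0.273.
Then ω_n = 4/(ζ t_s) = 4/(0.273 × 0.0470) = 312 rad/s.

ω_n ≈ 312 rad/s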